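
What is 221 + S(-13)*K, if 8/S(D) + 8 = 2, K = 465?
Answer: -399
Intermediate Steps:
S(D) = -4/3 (S(D) = 8/(-8 + 2) = 8/(-6) = 8*(-1/6) = -4/3)
221 + S(-13)*K = 221 - 4/3*465 = 221 - 620 = -399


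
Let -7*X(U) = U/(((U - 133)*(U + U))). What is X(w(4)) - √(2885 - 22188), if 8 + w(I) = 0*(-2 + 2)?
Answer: 1/1974 - I*√19303 ≈ 0.00050659 - 138.94*I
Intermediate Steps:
w(I) = -8 (w(I) = -8 + 0*(-2 + 2) = -8 + 0*0 = -8 + 0 = -8)
X(U) = -1/(14*(-133 + U)) (X(U) = -U/(7*((U - 133)*(U + U))) = -U/(7*((-133 + U)*(2*U))) = -U/(7*(2*U*(-133 + U))) = -1/(2*U*(-133 + U))*U/7 = -1/(14*(-133 + U)))
X(w(4)) - √(2885 - 22188) = -1/(-1862 + 14*(-8)) - √(2885 - 22188) = -1/(-1862 - 112) - √(-19303) = -1/(-1974) - I*√19303 = -1*(-1/1974) - I*√19303 = 1/1974 - I*√19303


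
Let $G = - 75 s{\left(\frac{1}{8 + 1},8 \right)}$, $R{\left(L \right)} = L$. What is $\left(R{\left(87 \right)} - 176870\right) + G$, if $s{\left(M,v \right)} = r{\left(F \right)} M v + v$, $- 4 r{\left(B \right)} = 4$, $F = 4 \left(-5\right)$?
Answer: $- \frac{531949}{3} \approx -1.7732 \cdot 10^{5}$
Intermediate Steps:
$F = -20$
$r{\left(B \right)} = -1$ ($r{\left(B \right)} = \left(- \frac{1}{4}\right) 4 = -1$)
$s{\left(M,v \right)} = v - M v$ ($s{\left(M,v \right)} = - M v + v = v - M v$)
$G = - \frac{1600}{3}$ ($G = - 75 \cdot 8 \left(1 - \frac{1}{8 + 1}\right) = - 75 \cdot 8 \left(1 - \frac{1}{9}\right) = - 75 \cdot 8 \cdot \frac{8}{9} = \left(-75\right) \frac{64}{9} = - \frac{1600}{3} \approx -533.33$)
$\left(R{\left(87 \right)} - 176870\right) + G = \left(87 - 176870\right) - \frac{1600}{3} = -176783 - \frac{1600}{3} = - \frac{531949}{3}$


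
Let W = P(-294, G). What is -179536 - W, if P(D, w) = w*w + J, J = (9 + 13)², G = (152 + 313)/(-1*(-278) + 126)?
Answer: -29382360545/163216 ≈ -1.8002e+5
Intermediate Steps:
G = 465/404 (G = 465/(278 + 126) = 465/404 ≈ 1.1510)
J = 484 (J = 22² = 484)
P(D, w) = 484 + w² (P(D, w) = w*w + 484 = w² + 484 = 484 + w²)
W = 79212769/163216 (W = 484 + (465/404)² = 484 + 216225/163216 = 79212769/163216 ≈ 485.32)
-179536 - W = -179536 - 1*79212769/163216 = -179536 - 79212769/163216 = -29382360545/163216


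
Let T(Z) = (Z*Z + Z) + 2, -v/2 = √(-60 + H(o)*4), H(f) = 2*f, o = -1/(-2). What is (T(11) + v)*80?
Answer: 10720 - 320*I*√14 ≈ 10720.0 - 1197.3*I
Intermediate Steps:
o = ½ (o = -1*(-½) = ½ ≈ 0.50000)
v = -4*I*√14 (v = -2*√(-60 + (2*(½))*4) = -2*√(-60 + 1*4) = -2*√(-60 + 4) = -4*I*√14 ≈ -14.967*I)
T(Z) = 2 + Z + Z² (T(Z) = (Z² + Z) + 2 = (Z + Z²) + 2 = 2 + Z + Z²)
(T(11) + v)*80 = ((2 + 11 + 11²) - 4*I*√14)*80 = ((2 + 11 + 121) - 4*I*√14)*80 = (134 - 4*I*√14)*80 = 10720 - 320*I*√14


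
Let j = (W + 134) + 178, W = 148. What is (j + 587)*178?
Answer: 186366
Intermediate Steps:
j = 460 (j = (148 + 134) + 178 = 282 + 178 = 460)
(j + 587)*178 = (460 + 587)*178 = 1047*178 = 186366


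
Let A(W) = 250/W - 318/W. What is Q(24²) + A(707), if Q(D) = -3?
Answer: -2189/707 ≈ -3.0962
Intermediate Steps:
A(W) = -68/W
Q(24²) + A(707) = -3 - 68/707 = -2189/707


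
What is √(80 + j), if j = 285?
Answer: √365 ≈ 19.105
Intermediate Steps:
√(80 + j) = √(80 + 285) = √365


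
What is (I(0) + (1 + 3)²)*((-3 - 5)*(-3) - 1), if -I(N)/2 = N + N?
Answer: 368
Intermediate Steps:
I(N) = -4*N (I(N) = -2*(N + N) = -4*N)
(I(0) + (1 + 3)²)*((-3 - 5)*(-3) - 1) = (-4*0 + (1 + 3)²)*((-3 - 5)*(-3) - 1) = (0 + 4²)*(-8*(-3) - 1) = (0 + 16)*(24 - 1) = 16*23 = 368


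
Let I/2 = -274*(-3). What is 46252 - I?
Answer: 44608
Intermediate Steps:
I = 1644 (I = 2*(-274*(-3)) = 2*822 = 1644)
46252 - I = 46252 - 1*1644 = 46252 - 1644 = 44608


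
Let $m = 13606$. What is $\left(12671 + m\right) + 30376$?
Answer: $56653$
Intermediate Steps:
$\left(12671 + m\right) + 30376 = \left(12671 + 13606\right) + 30376 = 26277 + 30376 = 56653$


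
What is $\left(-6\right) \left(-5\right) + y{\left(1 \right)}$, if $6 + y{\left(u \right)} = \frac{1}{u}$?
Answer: $25$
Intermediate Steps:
$y{\left(u \right)} = -6 + \frac{1}{u}$
$\left(-6\right) \left(-5\right) + y{\left(1 \right)} = \left(-6\right) \left(-5\right) - \left(6 - 1^{-1}\right) = 30 + \left(-6 + 1\right) = 30 - 5 = 25$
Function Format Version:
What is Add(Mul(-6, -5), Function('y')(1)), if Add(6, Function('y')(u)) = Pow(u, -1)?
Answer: 25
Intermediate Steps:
Function('y')(u) = Add(-6, Pow(u, -1))
Add(Mul(-6, -5), Function('y')(1)) = Add(Mul(-6, -5), Add(-6, Pow(1, -1))) = Add(30, Add(-6, 1)) = Add(30, -5) = 25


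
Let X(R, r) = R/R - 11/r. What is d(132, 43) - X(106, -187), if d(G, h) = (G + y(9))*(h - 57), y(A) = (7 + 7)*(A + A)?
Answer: -91410/17 ≈ -5377.1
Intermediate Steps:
y(A) = 28*A (y(A) = 14*(2*A) = 28*A)
X(R, r) = 1 - 11/r
d(G, h) = (-57 + h)*(252 + G) (d(G, h) = (G + 28*9)*(h - 57) = (G + 252)*(-57 + h) = (252 + G)*(-57 + h) = (-57 + h)*(252 + G))
d(132, 43) - X(106, -187) = (-14364 - 57*132 + 252*43 + 132*43) - (-11 - 187)/(-187) = (-14364 - 7524 + 10836 + 5676) - (-1)*(-198)/187 = -5376 - 1*18/17 = -5376 - 18/17 = -91410/17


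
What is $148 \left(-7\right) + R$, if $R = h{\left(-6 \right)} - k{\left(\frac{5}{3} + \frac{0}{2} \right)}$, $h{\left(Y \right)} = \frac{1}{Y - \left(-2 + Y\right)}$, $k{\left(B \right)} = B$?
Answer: $- \frac{6223}{6} \approx -1037.2$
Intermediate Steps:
$h{\left(Y \right)} = \frac{1}{2}$
$R = - \frac{7}{6}$ ($R = \frac{1}{2} - \left(\frac{5}{3} + \frac{0}{2}\right) = \frac{1}{2} - \left(5 \cdot \frac{1}{3} + 0 \cdot \frac{1}{2}\right) = \frac{1}{2} - \left(\frac{5}{3} + 0\right) = \frac{1}{2} - \frac{5}{3} = - \frac{7}{6} \approx -1.1667$)
$148 \left(-7\right) + R = 148 \left(-7\right) - \frac{7}{6} = -1036 - \frac{7}{6} = - \frac{6223}{6}$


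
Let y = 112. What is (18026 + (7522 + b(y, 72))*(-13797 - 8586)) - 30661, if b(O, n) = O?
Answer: -170884457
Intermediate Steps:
(18026 + (7522 + b(y, 72))*(-13797 - 8586)) - 30661 = (18026 + (7522 + 112)*(-13797 - 8586)) - 30661 = (18026 + 7634*(-22383)) - 30661 = (18026 - 170871822) - 30661 = -170853796 - 30661 = -170884457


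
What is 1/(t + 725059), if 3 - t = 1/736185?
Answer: 736185/533779768469 ≈ 1.3792e-6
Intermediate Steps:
t = 2208554/736185 (t = 3 - 1/736185 = 2208554/736185 ≈ 3.0000)
1/(t + 725059) = 1/(2208554/736185 + 725059) = 1/(533779768469/736185) = 736185/533779768469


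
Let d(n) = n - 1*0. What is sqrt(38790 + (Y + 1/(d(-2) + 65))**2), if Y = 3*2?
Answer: sqrt(154101151)/63 ≈ 197.04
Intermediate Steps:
d(n) = n (d(n) = n + 0 = n)
Y = 6
sqrt(38790 + (Y + 1/(d(-2) + 65))**2) = sqrt(38790 + (6 + 1/(-2 + 65))**2) = sqrt(38790 + (6 + 1/63)**2) = sqrt(38790 + (379/63)**2) = sqrt(38790 + 143641/3969) = sqrt(154101151/3969) = sqrt(154101151)/63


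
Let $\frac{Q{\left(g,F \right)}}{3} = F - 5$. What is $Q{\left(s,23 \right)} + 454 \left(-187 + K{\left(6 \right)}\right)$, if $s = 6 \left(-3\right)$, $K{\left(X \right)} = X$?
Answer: $-82120$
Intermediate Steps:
$s = -18$
$Q{\left(g,F \right)} = -15 + 3 F$ ($Q{\left(g,F \right)} = 3 \left(F - 5\right) = 3 \left(-5 + F\right) = -15 + 3 F$)
$Q{\left(s,23 \right)} + 454 \left(-187 + K{\left(6 \right)}\right) = \left(-15 + 3 \cdot 23\right) + 454 \left(-187 + 6\right) = \left(-15 + 69\right) + 454 \left(-181\right) = 54 - 82174 = -82120$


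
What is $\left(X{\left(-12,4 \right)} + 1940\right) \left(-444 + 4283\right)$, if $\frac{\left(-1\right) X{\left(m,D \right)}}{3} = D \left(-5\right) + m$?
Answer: $7816204$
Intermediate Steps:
$X{\left(m,D \right)} = - 3 m + 15 D$ ($X{\left(m,D \right)} = - 3 \left(D \left(-5\right) + m\right) = - 3 \left(- 5 D + m\right) = - 3 \left(m - 5 D\right) = - 3 m + 15 D$)
$\left(X{\left(-12,4 \right)} + 1940\right) \left(-444 + 4283\right) = \left(\left(\left(-3\right) \left(-12\right) + 15 \cdot 4\right) + 1940\right) \left(-444 + 4283\right) = \left(\left(36 + 60\right) + 1940\right) 3839 = \left(96 + 1940\right) 3839 = 2036 \cdot 3839 = 7816204$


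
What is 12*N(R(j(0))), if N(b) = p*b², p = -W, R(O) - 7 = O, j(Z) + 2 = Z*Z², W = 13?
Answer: -3900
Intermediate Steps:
j(Z) = -2 + Z³ (j(Z) = -2 + Z*Z² = -2 + Z³)
R(O) = 7 + O
p = -13 (p = -1*13 = -13)
N(b) = -13*b²
12*N(R(j(0))) = 12*(-13*(7 + (-2 + 0³))²) = 12*(-13*(7 + (-2 + 0))²) = 12*(-13*(7 - 2)²) = 12*(-13*5²) = 12*(-13*25) = 12*(-325) = -3900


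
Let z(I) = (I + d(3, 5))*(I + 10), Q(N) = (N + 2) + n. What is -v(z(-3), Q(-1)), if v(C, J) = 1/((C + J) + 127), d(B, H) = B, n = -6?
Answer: -1/122 ≈ -0.0081967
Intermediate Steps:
Q(N) = -4 + N (Q(N) = (N + 2) - 6 = (2 + N) - 6 = -4 + N)
z(I) = (3 + I)*(10 + I) (z(I) = (I + 3)*(I + 10) = (3 + I)*(10 + I))
v(C, J) = 1/(127 + C + J)
-v(z(-3), Q(-1)) = -1/(127 + (30 + (-3)**2 + 13*(-3)) + (-4 - 1)) = -1/(127 + (30 + 9 - 39) - 5) = -1/(127 + 0 - 5) = -1/122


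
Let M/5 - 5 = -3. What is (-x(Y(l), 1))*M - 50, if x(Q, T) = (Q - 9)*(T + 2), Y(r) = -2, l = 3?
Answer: 280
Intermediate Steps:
x(Q, T) = (-9 + Q)*(2 + T)
M = 10 (M = 25 + 5*(-3) = 25 - 15 = 10)
(-x(Y(l), 1))*M - 50 = -(-18 - 9*1 + 2*(-2) - 2*1)*10 - 50 = -(-18 - 9 - 4 - 2)*10 - 50 = -1*(-33)*10 - 50 = 33*10 - 50 = 330 - 50 = 280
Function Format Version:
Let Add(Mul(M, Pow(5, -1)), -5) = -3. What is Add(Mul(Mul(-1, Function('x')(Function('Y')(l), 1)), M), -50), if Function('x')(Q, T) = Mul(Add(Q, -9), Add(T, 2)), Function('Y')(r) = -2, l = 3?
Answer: 280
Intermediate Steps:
Function('x')(Q, T) = Mul(Add(-9, Q), Add(2, T))
M = 10 (M = Add(25, Mul(5, -3)) = Add(25, -15) = 10)
Add(Mul(Mul(-1, Function('x')(Function('Y')(l), 1)), M), -50) = Add(Mul(Mul(-1, Add(-18, Mul(-9, 1), Mul(2, -2), Mul(-2, 1))), 10), -50) = Add(Mul(Mul(-1, Add(-18, -9, -4, -2)), 10), -50) = Add(Mul(Mul(-1, -33), 10), -50) = Add(Mul(33, 10), -50) = Add(330, -50) = 280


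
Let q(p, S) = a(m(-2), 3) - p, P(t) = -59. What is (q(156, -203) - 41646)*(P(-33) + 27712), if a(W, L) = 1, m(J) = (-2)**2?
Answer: -1155923053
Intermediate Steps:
m(J) = 4
q(p, S) = 1 - p
(q(156, -203) - 41646)*(P(-33) + 27712) = ((1 - 1*156) - 41646)*(-59 + 27712) = ((1 - 156) - 41646)*27653 = (-155 - 41646)*27653 = -41801*27653 = -1155923053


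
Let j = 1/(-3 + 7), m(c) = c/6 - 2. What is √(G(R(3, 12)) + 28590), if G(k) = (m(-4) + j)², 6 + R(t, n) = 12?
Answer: √4117801/12 ≈ 169.10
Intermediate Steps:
R(t, n) = 6 (R(t, n) = -6 + 12 = 6)
m(c) = -2 + c/6 (m(c) = c*(⅙) - 2 = c/6 - 2 = -2 + c/6)
j = ¼ (j = 1/4 = ¼ ≈ 0.25000)
G(k) = 841/144 (G(k) = ((-2 + (⅙)*(-4)) + ¼)² = ((-2 - ⅔) + ¼)² = (-8/3 + ¼)² = (-29/12)² = 841/144)
√(G(R(3, 12)) + 28590) = √(841/144 + 28590) = √(4117801/144) = √4117801/12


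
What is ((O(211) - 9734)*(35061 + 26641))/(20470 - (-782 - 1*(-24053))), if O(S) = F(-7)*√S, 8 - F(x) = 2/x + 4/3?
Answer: 600607268/2801 - 9008492*√211/58821 ≈ 2.1220e+5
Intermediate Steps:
F(x) = 20/3 - 2/x (F(x) = 8 - (2/x + 4/3) = 8 - (4/3 + 2/x) = 8 + (-4/3 - 2/x) = 20/3 - 2/x)
O(S) = 146*√S/21 (O(S) = (20/3 - 2/(-7))*√S = (20/3 - 2*(-⅐))*√S = (20/3 + 2/7)*√S = 146*√S/21)
((O(211) - 9734)*(35061 + 26641))/(20470 - (-782 - 1*(-24053))) = ((146*√211/21 - 9734)*(35061 + 26641))/(20470 - (-782 - 1*(-24053))) = ((-9734 + 146*√211/21)*61702)/(20470 - (-782 + 24053)) = (-600607268 + 9008492*√211/21)/(20470 - 1*23271) = (-600607268 + 9008492*√211/21)/(20470 - 23271) = (-600607268 + 9008492*√211/21)/(-2801) = (-600607268 + 9008492*√211/21)*(-1/2801) = 600607268/2801 - 9008492*√211/58821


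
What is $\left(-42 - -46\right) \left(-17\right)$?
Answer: $-68$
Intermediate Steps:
$\left(-42 - -46\right) \left(-17\right) = \left(-42 + 46\right) \left(-17\right) = 4 \left(-17\right) = -68$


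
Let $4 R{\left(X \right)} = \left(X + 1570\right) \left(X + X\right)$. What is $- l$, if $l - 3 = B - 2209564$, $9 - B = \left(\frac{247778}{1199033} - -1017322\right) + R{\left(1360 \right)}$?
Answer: $\frac{6258082009820}{1199033} \approx 5.2193 \cdot 10^{6}$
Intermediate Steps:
$R{\left(X \right)} = \frac{X \left(1570 + X\right)}{2}$ ($R{\left(X \right)} = \frac{\left(X + 1570\right) \left(X + X\right)}{4} = \frac{\left(1570 + X\right) 2 X}{4} = \frac{2 X \left(1570 + X\right)}{4} = \frac{X \left(1570 + X\right)}{2}$)
$B = - \frac{3608745455307}{1199033}$ ($B = 9 - \left(\left(\frac{247778}{1199033} - -1017322\right) + \frac{1}{2} \cdot 1360 \left(1570 + 1360\right)\right) = 9 - \left(\left(247778 \cdot \frac{1}{1199033} + 1017322\right) + \frac{1}{2} \cdot 1360 \cdot 2930\right) = 9 - \left(\left(\frac{247778}{1199033} + 1017322\right) + 1992400\right) = 9 - \left(\frac{1219802897404}{1199033} + 1992400\right) = 9 - \frac{3608756246604}{1199033} = - \frac{3608745455307}{1199033} \approx -3.0097 \cdot 10^{6}$)
$l = - \frac{6258082009820}{1199033}$ ($l = 3 - \frac{6258085606919}{1199033} = - \frac{6258082009820}{1199033} \approx -5.2193 \cdot 10^{6}$)
$- l = \left(-1\right) \left(- \frac{6258082009820}{1199033}\right) = \frac{6258082009820}{1199033}$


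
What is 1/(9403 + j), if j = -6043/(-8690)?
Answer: 8690/81718113 ≈ 0.00010634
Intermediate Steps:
j = 6043/8690 (j = -6043*(-1/8690) = 6043/8690 ≈ 0.69540)
1/(9403 + j) = 1/(9403 + 6043/8690) = 1/(81718113/8690) = 8690/81718113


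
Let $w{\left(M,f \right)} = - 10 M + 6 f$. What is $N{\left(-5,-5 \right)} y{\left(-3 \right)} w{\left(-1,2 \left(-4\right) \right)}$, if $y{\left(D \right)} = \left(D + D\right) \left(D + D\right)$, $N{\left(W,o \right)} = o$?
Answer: $6840$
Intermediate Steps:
$y{\left(D \right)} = 4 D^{2}$ ($y{\left(D \right)} = 2 D 2 D = 4 D^{2}$)
$N{\left(-5,-5 \right)} y{\left(-3 \right)} w{\left(-1,2 \left(-4\right) \right)} = - 5 \cdot 4 \left(-3\right)^{2} \left(\left(-10\right) \left(-1\right) + 6 \cdot 2 \left(-4\right)\right) = - 5 \cdot 4 \cdot 9 \left(10 + 6 \left(-8\right)\right) = \left(-5\right) 36 \left(10 - 48\right) = \left(-180\right) \left(-38\right) = 6840$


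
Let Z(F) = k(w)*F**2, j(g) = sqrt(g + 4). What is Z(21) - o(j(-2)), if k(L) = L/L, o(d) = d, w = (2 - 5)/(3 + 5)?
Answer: 441 - sqrt(2) ≈ 439.59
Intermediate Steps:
j(g) = sqrt(4 + g)
w = -3/8 ≈ -0.37500
k(L) = 1
Z(F) = F**2 (Z(F) = 1*F**2 = F**2)
Z(21) - o(j(-2)) = 21**2 - sqrt(4 - 2) = 441 - sqrt(2)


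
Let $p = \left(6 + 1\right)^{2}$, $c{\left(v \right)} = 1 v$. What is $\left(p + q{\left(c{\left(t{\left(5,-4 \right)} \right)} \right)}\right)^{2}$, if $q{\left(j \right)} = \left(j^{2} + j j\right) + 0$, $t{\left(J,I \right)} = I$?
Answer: $6561$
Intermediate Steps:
$c{\left(v \right)} = v$
$q{\left(j \right)} = 2 j^{2}$ ($q{\left(j \right)} = \left(j^{2} + j^{2}\right) + 0 = 2 j^{2} + 0 = 2 j^{2}$)
$p = 49$ ($p = 7^{2} = 49$)
$\left(p + q{\left(c{\left(t{\left(5,-4 \right)} \right)} \right)}\right)^{2} = \left(49 + 2 \left(-4\right)^{2}\right)^{2} = \left(49 + 2 \cdot 16\right)^{2} = \left(49 + 32\right)^{2} = 81^{2} = 6561$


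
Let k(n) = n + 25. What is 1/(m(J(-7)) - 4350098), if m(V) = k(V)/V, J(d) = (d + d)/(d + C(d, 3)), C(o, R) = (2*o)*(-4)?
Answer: -2/8700369 ≈ -2.2988e-7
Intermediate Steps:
C(o, R) = -8*o
k(n) = 25 + n
J(d) = -2/7 (J(d) = (d + d)/(d - 8*d) = (2*d)/((-7*d)) = (2*d)*(-1/(7*d)) = -2/7)
m(V) = (25 + V)/V
1/(m(J(-7)) - 4350098) = 1/((25 - 2/7)/(-2/7) - 4350098) = 1/(-7/2*173/7 - 4350098) = 1/(-173/2 - 4350098) = 1/(-8700369/2) = -2/8700369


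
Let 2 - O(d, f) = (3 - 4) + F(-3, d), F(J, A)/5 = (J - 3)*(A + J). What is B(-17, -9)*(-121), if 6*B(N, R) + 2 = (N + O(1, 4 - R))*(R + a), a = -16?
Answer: -37268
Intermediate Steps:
F(J, A) = 5*(-3 + J)*(A + J) (F(J, A) = 5*((J - 3)*(A + J)) = 5*((-3 + J)*(A + J)) = 5*(-3 + J)*(A + J))
O(d, f) = -87 + 30*d (O(d, f) = 2 - ((3 - 4) + (-15*d - 15*(-3) + 5*(-3)**2 + 5*d*(-3))) = 2 - (-1 + (-15*d + 45 + 5*9 - 15*d)) = 2 - (-1 + (-15*d + 45 + 45 - 15*d)) = 2 - (-1 + (90 - 30*d)) = 2 - (89 - 30*d) = 2 + (-89 + 30*d) = -87 + 30*d)
B(N, R) = -1/3 + (-57 + N)*(-16 + R)/6 (B(N, R) = -1/3 + ((N + (-87 + 30*1))*(R - 16))/6 = -1/3 + ((N + (-87 + 30))*(-16 + R))/6 = -1/3 + ((N - 57)*(-16 + R))/6 = -1/3 + ((-57 + N)*(-16 + R))/6 = -1/3 + (-57 + N)*(-16 + R)/6)
B(-17, -9)*(-121) = (455/3 - 19/2*(-9) - 8/3*(-17) + (1/6)*(-17)*(-9))*(-121) = (455/3 + 171/2 + 136/3 + 51/2)*(-121) = 308*(-121) = -37268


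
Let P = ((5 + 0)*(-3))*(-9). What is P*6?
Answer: 810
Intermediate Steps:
P = 135 (P = (5*(-3))*(-9) = -15*(-9) = 135)
P*6 = 135*6 = 810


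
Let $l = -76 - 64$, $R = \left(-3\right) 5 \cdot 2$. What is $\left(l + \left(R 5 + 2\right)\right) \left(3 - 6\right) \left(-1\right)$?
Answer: $-864$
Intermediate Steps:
$R = -30$ ($R = \left(-15\right) 2 = -30$)
$l = -140$ ($l = -76 - 64 = -140$)
$\left(l + \left(R 5 + 2\right)\right) \left(3 - 6\right) \left(-1\right) = \left(-140 + \left(\left(-30\right) 5 + 2\right)\right) \left(3 - 6\right) \left(-1\right) = \left(-140 + \left(-150 + 2\right)\right) \left(\left(-3\right) \left(-1\right)\right) = \left(-140 - 148\right) 3 = \left(-288\right) 3 = -864$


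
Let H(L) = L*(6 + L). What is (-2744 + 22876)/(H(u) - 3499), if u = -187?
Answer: 5033/7587 ≈ 0.66337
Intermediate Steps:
(-2744 + 22876)/(H(u) - 3499) = (-2744 + 22876)/(-187*(6 - 187) - 3499) = 20132/(-187*(-181) - 3499) = 20132/(33847 - 3499) = 20132/30348 = 20132*(1/30348) = 5033/7587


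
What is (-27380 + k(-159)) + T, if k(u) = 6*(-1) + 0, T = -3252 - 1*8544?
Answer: -39182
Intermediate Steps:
T = -11796 (T = -3252 - 8544 = -11796)
k(u) = -6 (k(u) = -6 + 0 = -6)
(-27380 + k(-159)) + T = (-27380 - 6) - 11796 = -27386 - 11796 = -39182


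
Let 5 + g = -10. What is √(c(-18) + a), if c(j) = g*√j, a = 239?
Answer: √(239 - 45*I*√2) ≈ 15.594 - 2.0406*I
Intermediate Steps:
g = -15 (g = -5 - 10 = -15)
c(j) = -15*√j
√(c(-18) + a) = √(-45*I*√2 + 239) = √(239 - 45*I*√2)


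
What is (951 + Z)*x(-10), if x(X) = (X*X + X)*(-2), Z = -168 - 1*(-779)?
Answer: -281160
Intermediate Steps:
Z = 611 (Z = -168 + 779 = 611)
x(X) = -2*X - 2*X² (x(X) = (X² + X)*(-2) = (X + X²)*(-2) = -2*X - 2*X²)
(951 + Z)*x(-10) = (951 + 611)*(-2*(-10)*(1 - 10)) = 1562*(-2*(-10)*(-9)) = 1562*(-180) = -281160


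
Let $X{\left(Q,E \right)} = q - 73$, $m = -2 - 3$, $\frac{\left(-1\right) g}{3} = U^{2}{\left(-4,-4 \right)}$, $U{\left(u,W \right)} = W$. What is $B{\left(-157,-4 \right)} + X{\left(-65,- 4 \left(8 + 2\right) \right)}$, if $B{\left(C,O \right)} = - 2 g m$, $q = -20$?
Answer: $-573$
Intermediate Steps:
$g = -48$ ($g = - 3 \left(-4\right)^{2} = \left(-3\right) 16 = -48$)
$m = -5$ ($m = -2 - 3 = -5$)
$X{\left(Q,E \right)} = -93$ ($X{\left(Q,E \right)} = -20 - 73 = -93$)
$B{\left(C,O \right)} = -480$ ($B{\left(C,O \right)} = \left(-2\right) \left(-48\right) \left(-5\right) = 96 \left(-5\right) = -480$)
$B{\left(-157,-4 \right)} + X{\left(-65,- 4 \left(8 + 2\right) \right)} = -480 - 93 = -573$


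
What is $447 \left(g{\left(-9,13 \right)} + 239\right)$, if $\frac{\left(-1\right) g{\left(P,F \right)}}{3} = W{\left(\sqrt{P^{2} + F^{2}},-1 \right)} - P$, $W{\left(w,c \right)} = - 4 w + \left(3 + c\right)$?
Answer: $92082 + 26820 \sqrt{10} \approx 1.7689 \cdot 10^{5}$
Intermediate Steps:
$W{\left(w,c \right)} = 3 + c - 4 w$
$g{\left(P,F \right)} = -6 + 3 P + 12 \sqrt{F^{2} + P^{2}}$ ($g{\left(P,F \right)} = - 3 \left(\left(3 - 1 - 4 \sqrt{P^{2} + F^{2}}\right) - P\right) = - 3 \left(\left(3 - 1 - 4 \sqrt{F^{2} + P^{2}}\right) - P\right) = - 3 \left(\left(2 - 4 \sqrt{F^{2} + P^{2}}\right) - P\right) = - 3 \left(2 - P - 4 \sqrt{F^{2} + P^{2}}\right) = -6 + 3 P + 12 \sqrt{F^{2} + P^{2}}$)
$447 \left(g{\left(-9,13 \right)} + 239\right) = 447 \left(\left(-6 + 3 \left(-9\right) + 12 \sqrt{13^{2} + \left(-9\right)^{2}}\right) + 239\right) = 447 \left(\left(-6 - 27 + 12 \sqrt{169 + 81}\right) + 239\right) = 447 \left(\left(-6 - 27 + 12 \sqrt{250}\right) + 239\right) = 447 \left(\left(-6 - 27 + 12 \cdot 5 \sqrt{10}\right) + 239\right) = 447 \left(\left(-6 - 27 + 60 \sqrt{10}\right) + 239\right) = 447 \left(\left(-33 + 60 \sqrt{10}\right) + 239\right) = 447 \left(206 + 60 \sqrt{10}\right) = 92082 + 26820 \sqrt{10}$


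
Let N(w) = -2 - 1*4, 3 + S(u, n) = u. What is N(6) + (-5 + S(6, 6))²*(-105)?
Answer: -426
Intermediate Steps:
S(u, n) = -3 + u
N(w) = -6 (N(w) = -2 - 4 = -6)
N(6) + (-5 + S(6, 6))²*(-105) = -6 + (-5 + (-3 + 6))²*(-105) = -6 + (-5 + 3)²*(-105) = -6 + (-2)²*(-105) = -6 + 4*(-105) = -6 - 420 = -426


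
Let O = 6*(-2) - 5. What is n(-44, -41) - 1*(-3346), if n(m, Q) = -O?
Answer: 3363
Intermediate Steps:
O = -17 (O = -12 - 5 = -17)
n(m, Q) = 17 (n(m, Q) = -1*(-17) = 17)
n(-44, -41) - 1*(-3346) = 17 - 1*(-3346) = 17 + 3346 = 3363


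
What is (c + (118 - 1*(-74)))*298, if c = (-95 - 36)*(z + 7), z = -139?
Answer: 5210232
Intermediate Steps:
c = 17292 (c = (-95 - 36)*(-139 + 7) = -131*(-132) = 17292)
(c + (118 - 1*(-74)))*298 = (17292 + (118 - 1*(-74)))*298 = (17292 + (118 + 74))*298 = (17292 + 192)*298 = 17484*298 = 5210232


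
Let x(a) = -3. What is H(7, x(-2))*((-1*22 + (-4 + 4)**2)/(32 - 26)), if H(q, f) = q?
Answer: -77/3 ≈ -25.667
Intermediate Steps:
H(7, x(-2))*((-1*22 + (-4 + 4)**2)/(32 - 26)) = 7*((-1*22 + (-4 + 4)**2)/(32 - 26)) = 7*((-22 + 0**2)/6) = 7*((-22 + 0)*(1/6)) = 7*(-22*1/6) = 7*(-11/3) = -77/3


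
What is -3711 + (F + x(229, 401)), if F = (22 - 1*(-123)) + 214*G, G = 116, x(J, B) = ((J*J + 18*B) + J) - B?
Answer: 80745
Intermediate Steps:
x(J, B) = J + J² + 17*B (x(J, B) = ((J² + 18*B) + J) - B = (J + J² + 18*B) - B = J + J² + 17*B)
F = 24969 (F = (22 - 1*(-123)) + 214*116 = (22 + 123) + 24824 = 145 + 24824 = 24969)
-3711 + (F + x(229, 401)) = -3711 + (24969 + (229 + 229² + 17*401)) = -3711 + (24969 + (229 + 52441 + 6817)) = -3711 + (24969 + 59487) = -3711 + 84456 = 80745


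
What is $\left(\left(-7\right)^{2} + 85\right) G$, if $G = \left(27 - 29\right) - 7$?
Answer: $-1206$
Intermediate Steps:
$G = -9$ ($G = -2 - 7 = -9$)
$\left(\left(-7\right)^{2} + 85\right) G = \left(\left(-7\right)^{2} + 85\right) \left(-9\right) = \left(49 + 85\right) \left(-9\right) = 134 \left(-9\right) = -1206$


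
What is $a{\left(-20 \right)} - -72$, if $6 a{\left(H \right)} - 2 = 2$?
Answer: $\frac{218}{3} \approx 72.667$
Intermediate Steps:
$a{\left(H \right)} = \frac{2}{3}$ ($a{\left(H \right)} = \frac{1}{3} + \frac{1}{6} \cdot 2 = \frac{1}{3} + \frac{1}{3} = \frac{2}{3}$)
$a{\left(-20 \right)} - -72 = \frac{2}{3} - -72 = \frac{2}{3} + 72 = \frac{218}{3}$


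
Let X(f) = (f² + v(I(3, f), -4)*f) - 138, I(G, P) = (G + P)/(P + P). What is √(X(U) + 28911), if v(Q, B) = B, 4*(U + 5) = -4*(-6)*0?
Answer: 3*√3202 ≈ 169.76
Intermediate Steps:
U = -5 (U = -5 + (-4*(-6)*0)/4 = -5 + (24*0)/4 = -5 + (¼)*0 = -5 + 0 = -5)
I(G, P) = (G + P)/(2*P) (I(G, P) = (G + P)/((2*P)) = (G + P)*(1/(2*P)) = (G + P)/(2*P))
X(f) = -138 + f² - 4*f (X(f) = (f² - 4*f) - 138 = -138 + f² - 4*f)
√(X(U) + 28911) = √((-138 + (-5)² - 4*(-5)) + 28911) = √((-138 + 25 + 20) + 28911) = √(-93 + 28911) = √28818 = 3*√3202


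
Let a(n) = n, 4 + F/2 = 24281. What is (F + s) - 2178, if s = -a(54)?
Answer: 46322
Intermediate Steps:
F = 48554 (F = -8 + 2*24281 = -8 + 48562 = 48554)
s = -54 (s = -1*54 = -54)
(F + s) - 2178 = (48554 - 54) - 2178 = 48500 - 2178 = 46322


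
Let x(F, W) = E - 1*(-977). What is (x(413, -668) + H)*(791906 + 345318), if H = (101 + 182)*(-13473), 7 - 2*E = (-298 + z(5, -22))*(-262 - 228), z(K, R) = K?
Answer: -4416595340124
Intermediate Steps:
E = -143563/2 (E = 7/2 - (-298 + 5)*(-262 - 228)/2 = 7/2 - (-293)*(-490)/2 = 7/2 - 1/2*143570 = 7/2 - 71785 = -143563/2 ≈ -71782.)
x(F, W) = -141609/2 (x(F, W) = -143563/2 - 1*(-977) = -143563/2 + 977 = -141609/2)
H = -3812859 (H = 283*(-13473) = -3812859)
(x(413, -668) + H)*(791906 + 345318) = (-141609/2 - 3812859)*(791906 + 345318) = -7767327/2*1137224 = -4416595340124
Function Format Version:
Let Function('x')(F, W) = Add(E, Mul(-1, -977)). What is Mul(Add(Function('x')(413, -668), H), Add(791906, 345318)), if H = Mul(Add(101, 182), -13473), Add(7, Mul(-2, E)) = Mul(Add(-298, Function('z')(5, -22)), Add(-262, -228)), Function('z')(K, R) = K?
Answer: -4416595340124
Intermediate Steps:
E = Rational(-143563, 2) (E = Add(Rational(7, 2), Mul(Rational(-1, 2), Mul(Add(-298, 5), Add(-262, -228)))) = Add(Rational(7, 2), Mul(Rational(-1, 2), Mul(-293, -490))) = Add(Rational(7, 2), Mul(Rational(-1, 2), 143570)) = Add(Rational(7, 2), -71785) = Rational(-143563, 2) ≈ -71782.)
Function('x')(F, W) = Rational(-141609, 2) (Function('x')(F, W) = Add(Rational(-143563, 2), Mul(-1, -977)) = Add(Rational(-143563, 2), 977) = Rational(-141609, 2))
H = -3812859 (H = Mul(283, -13473) = -3812859)
Mul(Add(Function('x')(413, -668), H), Add(791906, 345318)) = Mul(Add(Rational(-141609, 2), -3812859), Add(791906, 345318)) = Mul(Rational(-7767327, 2), 1137224) = -4416595340124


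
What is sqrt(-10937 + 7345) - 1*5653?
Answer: -5653 + 2*I*sqrt(898) ≈ -5653.0 + 59.933*I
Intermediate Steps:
sqrt(-10937 + 7345) - 1*5653 = sqrt(-3592) - 5653 = 2*I*sqrt(898) - 5653 = -5653 + 2*I*sqrt(898)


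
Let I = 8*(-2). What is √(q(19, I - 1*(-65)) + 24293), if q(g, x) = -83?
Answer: 3*√2690 ≈ 155.60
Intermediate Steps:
I = -16
√(q(19, I - 1*(-65)) + 24293) = √(-83 + 24293) = √24210 = 3*√2690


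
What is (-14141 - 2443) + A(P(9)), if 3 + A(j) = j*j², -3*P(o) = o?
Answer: -16614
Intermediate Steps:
P(o) = -o/3
A(j) = -3 + j³ (A(j) = -3 + j*j² = -3 + j³)
(-14141 - 2443) + A(P(9)) = (-14141 - 2443) + (-3 + (-⅓*9)³) = -16584 + (-3 + (-3)³) = -16584 + (-3 - 27) = -16584 - 30 = -16614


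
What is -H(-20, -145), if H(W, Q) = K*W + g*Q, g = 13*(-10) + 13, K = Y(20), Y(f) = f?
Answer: -16565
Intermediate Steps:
K = 20
g = -117 (g = -130 + 13 = -117)
H(W, Q) = -117*Q + 20*W (H(W, Q) = 20*W - 117*Q = -117*Q + 20*W)
-H(-20, -145) = -(-117*(-145) + 20*(-20)) = -(16965 - 400) = -1*16565 = -16565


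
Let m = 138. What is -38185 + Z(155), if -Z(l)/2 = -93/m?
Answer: -878224/23 ≈ -38184.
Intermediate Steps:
Z(l) = 31/23 (Z(l) = -(-186)/138 = -2*(-31/46) = 31/23)
-38185 + Z(155) = -38185 + 31/23 = -878224/23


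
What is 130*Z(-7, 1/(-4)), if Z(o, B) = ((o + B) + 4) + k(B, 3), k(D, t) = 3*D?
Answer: -520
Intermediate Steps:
Z(o, B) = 4 + o + 4*B (Z(o, B) = ((o + B) + 4) + 3*B = ((B + o) + 4) + 3*B = (4 + B + o) + 3*B = 4 + o + 4*B)
130*Z(-7, 1/(-4)) = 130*(4 - 7 + 4/(-4)) = 130*(4 - 7 + 4*(-1/4)) = 130*(4 - 7 - 1) = 130*(-4) = -520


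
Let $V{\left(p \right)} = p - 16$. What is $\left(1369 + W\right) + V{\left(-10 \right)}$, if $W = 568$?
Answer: $1911$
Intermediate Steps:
$V{\left(p \right)} = -16 + p$ ($V{\left(p \right)} = p - 16 = -16 + p$)
$\left(1369 + W\right) + V{\left(-10 \right)} = \left(1369 + 568\right) - 26 = 1937 - 26 = 1911$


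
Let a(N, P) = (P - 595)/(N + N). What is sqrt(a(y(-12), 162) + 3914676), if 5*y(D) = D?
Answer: sqrt(563726334)/12 ≈ 1978.6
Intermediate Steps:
y(D) = D/5
a(N, P) = (-595 + P)/(2*N) (a(N, P) = (-595 + P)/((2*N)) = (-595 + P)*(1/(2*N)) = (-595 + P)/(2*N))
sqrt(a(y(-12), 162) + 3914676) = sqrt((-595 + 162)/(2*(((1/5)*(-12)))) + 3914676) = sqrt((1/2)*(-433)/(-12/5) + 3914676) = sqrt((1/2)*(-5/12)*(-433) + 3914676) = sqrt(2165/24 + 3914676) = sqrt(93954389/24) = sqrt(563726334)/12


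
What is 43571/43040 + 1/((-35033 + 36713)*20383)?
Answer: 18650262091/18422970720 ≈ 1.0123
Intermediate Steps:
43571/43040 + 1/((-35033 + 36713)*20383) = 43571*(1/43040) + (1/20383)/1680 = 43571/43040 + (1/1680)*(1/20383) = 43571/43040 + 1/34243440 = 18650262091/18422970720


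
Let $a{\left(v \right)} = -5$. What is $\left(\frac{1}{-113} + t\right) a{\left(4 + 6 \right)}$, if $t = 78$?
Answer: $- \frac{44065}{113} \approx -389.96$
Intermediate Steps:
$\left(\frac{1}{-113} + t\right) a{\left(4 + 6 \right)} = \left(\frac{1}{-113} + 78\right) \left(-5\right) = \left(- \frac{1}{113} + 78\right) \left(-5\right) = \frac{8813}{113} \left(-5\right) = - \frac{44065}{113}$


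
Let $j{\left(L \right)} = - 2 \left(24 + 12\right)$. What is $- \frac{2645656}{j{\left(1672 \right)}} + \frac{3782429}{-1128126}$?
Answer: $\frac{124348374407}{3384378} \approx 36742.0$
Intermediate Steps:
$j{\left(L \right)} = -72$ ($j{\left(L \right)} = \left(-2\right) 36 = -72$)
$- \frac{2645656}{j{\left(1672 \right)}} + \frac{3782429}{-1128126} = - \frac{2645656}{-72} + \frac{3782429}{-1128126} = \left(-2645656\right) \left(- \frac{1}{72}\right) + 3782429 \left(- \frac{1}{1128126}\right) = \frac{330707}{9} - \frac{3782429}{1128126} = \frac{124348374407}{3384378}$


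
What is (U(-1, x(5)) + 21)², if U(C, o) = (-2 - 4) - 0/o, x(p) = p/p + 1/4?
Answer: 225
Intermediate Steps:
x(p) = 5/4 (x(p) = 1 + 1*(¼) = 1 + ¼ = 5/4)
U(C, o) = -6 (U(C, o) = -6 - 1*0 = -6 + 0 = -6)
(U(-1, x(5)) + 21)² = (-6 + 21)² = 15² = 225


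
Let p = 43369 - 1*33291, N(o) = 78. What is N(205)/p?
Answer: 39/5039 ≈ 0.0077396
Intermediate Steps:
p = 10078 (p = 43369 - 33291 = 10078)
N(205)/p = 78/10078 = 78*(1/10078) = 39/5039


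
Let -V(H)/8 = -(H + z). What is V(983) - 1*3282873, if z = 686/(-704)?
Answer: -144100739/44 ≈ -3.2750e+6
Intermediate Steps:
z = -343/352 (z = 686*(-1/704) = -343/352 ≈ -0.97443)
V(H) = -343/44 + 8*H (V(H) = -(-8)*(H - 343/352) = -(-8)*(-343/352 + H) = -8*(343/352 - H) = -343/44 + 8*H)
V(983) - 1*3282873 = (-343/44 + 8*983) - 1*3282873 = (-343/44 + 7864) - 3282873 = 345673/44 - 3282873 = -144100739/44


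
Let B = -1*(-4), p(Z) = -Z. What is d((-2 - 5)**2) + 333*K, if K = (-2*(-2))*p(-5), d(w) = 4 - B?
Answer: 6660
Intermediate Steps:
B = 4
d(w) = 0 (d(w) = 4 - 1*4 = 4 - 4 = 0)
K = 20 (K = (-2*(-2))*(-1*(-5)) = 4*5 = 20)
d((-2 - 5)**2) + 333*K = 0 + 333*20 = 0 + 6660 = 6660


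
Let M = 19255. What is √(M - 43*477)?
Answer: 2*I*√314 ≈ 35.44*I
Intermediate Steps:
√(M - 43*477) = √(19255 - 43*477) = √(19255 - 20511) = √(-1256) = 2*I*√314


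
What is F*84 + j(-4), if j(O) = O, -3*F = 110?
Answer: -3084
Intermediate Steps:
F = -110/3 (F = -⅓*110 = -110/3 ≈ -36.667)
F*84 + j(-4) = -110/3*84 - 4 = -3080 - 4 = -3084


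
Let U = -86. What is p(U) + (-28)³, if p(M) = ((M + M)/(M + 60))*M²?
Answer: 350680/13 ≈ 26975.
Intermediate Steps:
p(M) = 2*M³/(60 + M) (p(M) = ((2*M)/(60 + M))*M² = (2*M/(60 + M))*M² = 2*M³/(60 + M))
p(U) + (-28)³ = 2*(-86)³/(60 - 86) + (-28)³ = 2*(-636056)/(-26) - 21952 = 2*(-636056)*(-1/26) - 21952 = 636056/13 - 21952 = 350680/13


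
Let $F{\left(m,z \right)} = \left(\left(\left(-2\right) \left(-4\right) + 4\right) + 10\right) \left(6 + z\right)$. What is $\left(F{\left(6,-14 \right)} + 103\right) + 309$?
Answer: $236$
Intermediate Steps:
$F{\left(m,z \right)} = 132 + 22 z$ ($F{\left(m,z \right)} = \left(\left(8 + 4\right) + 10\right) \left(6 + z\right) = \left(12 + 10\right) \left(6 + z\right) = 22 \left(6 + z\right) = 132 + 22 z$)
$\left(F{\left(6,-14 \right)} + 103\right) + 309 = \left(\left(132 + 22 \left(-14\right)\right) + 103\right) + 309 = \left(\left(132 - 308\right) + 103\right) + 309 = \left(-176 + 103\right) + 309 = -73 + 309 = 236$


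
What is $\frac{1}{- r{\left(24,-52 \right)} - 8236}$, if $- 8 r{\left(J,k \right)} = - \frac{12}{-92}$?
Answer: $- \frac{184}{1515421} \approx -0.00012142$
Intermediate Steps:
$r{\left(J,k \right)} = - \frac{3}{184}$ ($r{\left(J,k \right)} = - \frac{\left(-12\right) \frac{1}{-92}}{8} = - \frac{\left(-12\right) \left(- \frac{1}{92}\right)}{8} = \left(- \frac{1}{8}\right) \frac{3}{23} = - \frac{3}{184}$)
$\frac{1}{- r{\left(24,-52 \right)} - 8236} = \frac{1}{\left(-1\right) \left(- \frac{3}{184}\right) - 8236} = \frac{1}{\frac{3}{184} - 8236} = \frac{1}{- \frac{1515421}{184}} = - \frac{184}{1515421}$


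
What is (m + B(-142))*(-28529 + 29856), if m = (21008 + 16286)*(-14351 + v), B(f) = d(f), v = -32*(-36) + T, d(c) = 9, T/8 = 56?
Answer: -631035986695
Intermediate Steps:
T = 448 (T = 8*56 = 448)
v = 1600 (v = -32*(-36) + 448 = 1152 + 448 = 1600)
B(f) = 9
m = -475535794 (m = (21008 + 16286)*(-14351 + 1600) = 37294*(-12751) = -475535794)
(m + B(-142))*(-28529 + 29856) = (-475535794 + 9)*(-28529 + 29856) = -475535785*1327 = -631035986695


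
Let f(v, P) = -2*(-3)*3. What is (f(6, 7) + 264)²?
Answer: 79524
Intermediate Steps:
f(v, P) = 18 (f(v, P) = 6*3 = 18)
(f(6, 7) + 264)² = (18 + 264)² = 282² = 79524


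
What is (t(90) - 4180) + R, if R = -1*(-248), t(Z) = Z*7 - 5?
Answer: -3307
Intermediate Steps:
t(Z) = -5 + 7*Z (t(Z) = 7*Z - 5 = -5 + 7*Z)
R = 248
(t(90) - 4180) + R = ((-5 + 7*90) - 4180) + 248 = ((-5 + 630) - 4180) + 248 = (625 - 4180) + 248 = -3555 + 248 = -3307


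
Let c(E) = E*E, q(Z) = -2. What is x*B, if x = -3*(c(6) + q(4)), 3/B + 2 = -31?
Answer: 102/11 ≈ 9.2727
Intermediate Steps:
B = -1/11 (B = 3/(-2 - 31) = 3/(-33) = 3*(-1/33) = -1/11 ≈ -0.090909)
c(E) = E²
x = -102 (x = -3*(6² - 2) = -3*(36 - 2) = -3*34 = -102)
x*B = -102*(-1/11) = 102/11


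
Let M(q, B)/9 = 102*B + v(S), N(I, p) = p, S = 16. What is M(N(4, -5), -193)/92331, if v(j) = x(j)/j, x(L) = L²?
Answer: -19670/10259 ≈ -1.9173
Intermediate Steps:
v(j) = j (v(j) = j²/j = j)
M(q, B) = 144 + 918*B (M(q, B) = 9*(102*B + 16) = 9*(16 + 102*B) = 144 + 918*B)
M(N(4, -5), -193)/92331 = (144 + 918*(-193))/92331 = (144 - 177174)*(1/92331) = -177030*1/92331 = -19670/10259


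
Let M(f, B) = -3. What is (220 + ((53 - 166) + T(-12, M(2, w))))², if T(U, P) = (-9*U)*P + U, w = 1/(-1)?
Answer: 52441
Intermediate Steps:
w = -1
T(U, P) = U - 9*P*U (T(U, P) = -9*P*U + U = U - 9*P*U)
(220 + ((53 - 166) + T(-12, M(2, w))))² = (220 + ((53 - 166) - 12*(1 - 9*(-3))))² = (220 + (-113 - 12*(1 + 27)))² = (220 + (-113 - 12*28))² = (220 + (-113 - 336))² = (220 - 449)² = (-229)² = 52441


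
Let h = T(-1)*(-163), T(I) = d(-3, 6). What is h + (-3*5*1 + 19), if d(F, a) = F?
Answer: 493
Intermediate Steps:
T(I) = -3
h = 489 (h = -3*(-163) = 489)
h + (-3*5*1 + 19) = 489 + (-3*5*1 + 19) = 489 + (-15*1 + 19) = 489 + (-15 + 19) = 489 + 4 = 493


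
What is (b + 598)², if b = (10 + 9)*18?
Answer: 883600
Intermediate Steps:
b = 342 (b = 19*18 = 342)
(b + 598)² = (342 + 598)² = 940² = 883600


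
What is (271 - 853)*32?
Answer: -18624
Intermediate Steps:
(271 - 853)*32 = -582*32 = -18624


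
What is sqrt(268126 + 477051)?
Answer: sqrt(745177) ≈ 863.24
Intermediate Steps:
sqrt(268126 + 477051) = sqrt(745177)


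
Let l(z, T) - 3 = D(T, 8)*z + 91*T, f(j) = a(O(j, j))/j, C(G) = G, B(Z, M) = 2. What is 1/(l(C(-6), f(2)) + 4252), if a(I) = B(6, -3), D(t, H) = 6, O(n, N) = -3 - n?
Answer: 1/4310 ≈ 0.00023202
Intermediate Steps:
a(I) = 2
f(j) = 2/j
l(z, T) = 3 + 6*z + 91*T (l(z, T) = 3 + (6*z + 91*T) = 3 + 6*z + 91*T)
1/(l(C(-6), f(2)) + 4252) = 1/((3 + 6*(-6) + 91*(2/2)) + 4252) = 1/((3 - 36 + 91*(2*(½))) + 4252) = 1/((3 - 36 + 91*1) + 4252) = 1/((3 - 36 + 91) + 4252) = 1/(58 + 4252) = 1/4310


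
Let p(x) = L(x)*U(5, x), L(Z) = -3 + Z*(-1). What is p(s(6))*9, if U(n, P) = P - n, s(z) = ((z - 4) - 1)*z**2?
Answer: -10881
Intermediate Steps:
s(z) = z**2*(-5 + z) (s(z) = ((-4 + z) - 1)*z**2 = (-5 + z)*z**2 = z**2*(-5 + z))
L(Z) = -3 - Z
p(x) = (-5 + x)*(-3 - x) (p(x) = (-3 - x)*(x - 1*5) = (-3 - x)*(x - 5) = (-3 - x)*(-5 + x) = (-5 + x)*(-3 - x))
p(s(6))*9 = -(-5 + 6**2*(-5 + 6))*(3 + 6**2*(-5 + 6))*9 = -(-5 + 36*1)*(3 + 36*1)*9 = -(-5 + 36)*(3 + 36)*9 = -1*31*39*9 = -1209*9 = -10881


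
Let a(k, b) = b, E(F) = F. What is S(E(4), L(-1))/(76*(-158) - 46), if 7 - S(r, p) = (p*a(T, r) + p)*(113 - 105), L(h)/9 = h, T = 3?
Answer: -367/12054 ≈ -0.030446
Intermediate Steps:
L(h) = 9*h
S(r, p) = 7 - 8*p - 8*p*r (S(r, p) = 7 - (p*r + p)*(113 - 105) = 7 - (p + p*r)*8 = 7 - (8*p + 8*p*r) = 7 + (-8*p - 8*p*r) = 7 - 8*p - 8*p*r)
S(E(4), L(-1))/(76*(-158) - 46) = (7 - 72*(-1) - 8*9*(-1)*4)/(76*(-158) - 46) = (7 - 8*(-9) - 8*(-9)*4)/(-12008 - 46) = (7 + 72 + 288)/(-12054) = 367*(-1/12054) = -367/12054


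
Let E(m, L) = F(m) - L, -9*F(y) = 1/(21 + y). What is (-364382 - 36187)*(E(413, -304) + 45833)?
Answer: -24062329509283/1302 ≈ -1.8481e+10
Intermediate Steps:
F(y) = -1/(9*(21 + y))
E(m, L) = -L - 1/(189 + 9*m) (E(m, L) = -1/(189 + 9*m) - L = -L - 1/(189 + 9*m))
(-364382 - 36187)*(E(413, -304) + 45833) = (-364382 - 36187)*((-⅑ - 1*(-304)*(21 + 413))/(21 + 413) + 45833) = -400569*((-⅑ - 1*(-304)*434)/434 + 45833) = -400569*((-⅑ + 131936)/434 + 45833) = -400569*((1/434)*(1187423/9) + 45833) = -400569*(1187423/3906 + 45833) = -400569*180211121/3906 = -24062329509283/1302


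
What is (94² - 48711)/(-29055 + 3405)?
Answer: 1595/1026 ≈ 1.5546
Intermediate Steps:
(94² - 48711)/(-29055 + 3405) = (8836 - 48711)/(-25650) = -39875*(-1/25650) = 1595/1026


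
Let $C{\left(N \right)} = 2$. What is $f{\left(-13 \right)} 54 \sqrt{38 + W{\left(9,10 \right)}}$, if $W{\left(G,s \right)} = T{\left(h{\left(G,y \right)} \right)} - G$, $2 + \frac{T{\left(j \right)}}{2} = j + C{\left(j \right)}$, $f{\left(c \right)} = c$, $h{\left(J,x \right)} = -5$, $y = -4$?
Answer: $- 702 \sqrt{19} \approx -3059.9$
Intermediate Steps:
$T{\left(j \right)} = 2 j$ ($T{\left(j \right)} = -4 + 2 \left(j + 2\right) = -4 + 2 \left(2 + j\right) = -4 + \left(4 + 2 j\right) = 2 j$)
$W{\left(G,s \right)} = -10 - G$ ($W{\left(G,s \right)} = 2 \left(-5\right) - G = -10 - G$)
$f{\left(-13 \right)} 54 \sqrt{38 + W{\left(9,10 \right)}} = \left(-13\right) 54 \sqrt{38 - 19} = - 702 \sqrt{38 - 19} = - 702 \sqrt{19}$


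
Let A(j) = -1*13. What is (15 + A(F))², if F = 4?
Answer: 4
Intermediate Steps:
A(j) = -13
(15 + A(F))² = (15 - 13)² = 2² = 4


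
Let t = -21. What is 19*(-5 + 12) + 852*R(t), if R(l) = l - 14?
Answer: -29687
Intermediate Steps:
R(l) = -14 + l
19*(-5 + 12) + 852*R(t) = 19*(-5 + 12) + 852*(-14 - 21) = 19*7 + 852*(-35) = 133 - 29820 = -29687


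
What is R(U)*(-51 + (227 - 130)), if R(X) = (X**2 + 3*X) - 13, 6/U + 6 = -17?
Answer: -14510/23 ≈ -630.87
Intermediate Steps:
U = -6/23 (U = 6/(-6 - 17) = 6/(-23) = 6*(-1/23) = -6/23 ≈ -0.26087)
R(X) = -13 + X**2 + 3*X
R(U)*(-51 + (227 - 130)) = (-13 + (-6/23)**2 + 3*(-6/23))*(-51 + (227 - 130)) = (-13 + 36/529 - 18/23)*(-51 + 97) = -7255/529*46 = -14510/23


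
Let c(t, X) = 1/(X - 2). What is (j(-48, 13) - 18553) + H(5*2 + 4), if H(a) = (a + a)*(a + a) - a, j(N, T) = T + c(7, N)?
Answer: -888501/50 ≈ -17770.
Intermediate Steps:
c(t, X) = 1/(-2 + X)
j(N, T) = T + 1/(-2 + N)
H(a) = -a + 4*a² (H(a) = (2*a)*(2*a) - a = 4*a² - a = -a + 4*a²)
(j(-48, 13) - 18553) + H(5*2 + 4) = ((1 + 13*(-2 - 48))/(-2 - 48) - 18553) + (5*2 + 4)*(-1 + 4*(5*2 + 4)) = ((1 + 13*(-50))/(-50) - 18553) + (10 + 4)*(-1 + 4*(10 + 4)) = (-(1 - 650)/50 - 18553) + 14*(-1 + 4*14) = (-1/50*(-649) - 18553) + 14*(-1 + 56) = (649/50 - 18553) + 14*55 = -927001/50 + 770 = -888501/50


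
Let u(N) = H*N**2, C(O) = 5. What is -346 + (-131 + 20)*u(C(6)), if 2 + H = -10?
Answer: 32954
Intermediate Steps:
H = -12 (H = -2 - 10 = -12)
u(N) = -12*N**2
-346 + (-131 + 20)*u(C(6)) = -346 + (-131 + 20)*(-12*5**2) = -346 - (-1332)*25 = -346 - 111*(-300) = -346 + 33300 = 32954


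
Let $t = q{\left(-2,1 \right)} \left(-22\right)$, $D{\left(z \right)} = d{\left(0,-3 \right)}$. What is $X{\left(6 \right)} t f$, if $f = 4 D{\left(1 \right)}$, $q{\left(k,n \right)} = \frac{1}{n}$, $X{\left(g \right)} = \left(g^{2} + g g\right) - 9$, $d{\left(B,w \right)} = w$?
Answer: $16632$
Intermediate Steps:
$D{\left(z \right)} = -3$
$X{\left(g \right)} = -9 + 2 g^{2}$ ($X{\left(g \right)} = \left(g^{2} + g^{2}\right) - 9 = 2 g^{2} - 9 = -9 + 2 g^{2}$)
$f = -12$ ($f = 4 \left(-3\right) = -12$)
$t = -22$ ($t = 1^{-1} \left(-22\right) = 1 \left(-22\right) = -22$)
$X{\left(6 \right)} t f = \left(-9 + 2 \cdot 6^{2}\right) \left(-22\right) \left(-12\right) = \left(-9 + 2 \cdot 36\right) \left(-22\right) \left(-12\right) = \left(-9 + 72\right) \left(-22\right) \left(-12\right) = 63 \left(-22\right) \left(-12\right) = \left(-1386\right) \left(-12\right) = 16632$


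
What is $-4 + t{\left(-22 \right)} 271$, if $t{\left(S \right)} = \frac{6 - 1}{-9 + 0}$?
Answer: $- \frac{1391}{9} \approx -154.56$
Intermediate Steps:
$t{\left(S \right)} = - \frac{5}{9}$ ($t{\left(S \right)} = \frac{5}{-9} = 5 \left(- \frac{1}{9}\right) = - \frac{5}{9}$)
$-4 + t{\left(-22 \right)} 271 = -4 - \frac{1355}{9} = - \frac{1391}{9}$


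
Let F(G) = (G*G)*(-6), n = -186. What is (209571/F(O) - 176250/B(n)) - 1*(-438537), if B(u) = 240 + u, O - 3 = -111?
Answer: 10153981279/23328 ≈ 4.3527e+5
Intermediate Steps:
O = -108 (O = 3 - 111 = -108)
F(G) = -6*G² (F(G) = G²*(-6) = -6*G²)
(209571/F(O) - 176250/B(n)) - 1*(-438537) = (209571/((-6*(-108)²)) - 176250/(240 - 186)) - 1*(-438537) = (209571/((-6*11664)) - 176250/54) + 438537 = (209571/(-69984) - 176250*1/54) + 438537 = (209571*(-1/69984) - 29375/9) + 438537 = (-69857/23328 - 29375/9) + 438537 = -76209857/23328 + 438537 = 10153981279/23328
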